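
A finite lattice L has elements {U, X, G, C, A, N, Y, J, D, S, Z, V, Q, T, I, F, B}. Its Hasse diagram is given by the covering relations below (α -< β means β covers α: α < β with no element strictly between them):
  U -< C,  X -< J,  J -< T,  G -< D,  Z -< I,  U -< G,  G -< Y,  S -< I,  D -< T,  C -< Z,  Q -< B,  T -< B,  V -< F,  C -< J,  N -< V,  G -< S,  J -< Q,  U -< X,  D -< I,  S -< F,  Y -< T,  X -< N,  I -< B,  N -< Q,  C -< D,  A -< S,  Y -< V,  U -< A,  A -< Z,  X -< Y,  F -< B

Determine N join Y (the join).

V

Common upper bounds of {N, Y}: B, F, V.
The least among these is V.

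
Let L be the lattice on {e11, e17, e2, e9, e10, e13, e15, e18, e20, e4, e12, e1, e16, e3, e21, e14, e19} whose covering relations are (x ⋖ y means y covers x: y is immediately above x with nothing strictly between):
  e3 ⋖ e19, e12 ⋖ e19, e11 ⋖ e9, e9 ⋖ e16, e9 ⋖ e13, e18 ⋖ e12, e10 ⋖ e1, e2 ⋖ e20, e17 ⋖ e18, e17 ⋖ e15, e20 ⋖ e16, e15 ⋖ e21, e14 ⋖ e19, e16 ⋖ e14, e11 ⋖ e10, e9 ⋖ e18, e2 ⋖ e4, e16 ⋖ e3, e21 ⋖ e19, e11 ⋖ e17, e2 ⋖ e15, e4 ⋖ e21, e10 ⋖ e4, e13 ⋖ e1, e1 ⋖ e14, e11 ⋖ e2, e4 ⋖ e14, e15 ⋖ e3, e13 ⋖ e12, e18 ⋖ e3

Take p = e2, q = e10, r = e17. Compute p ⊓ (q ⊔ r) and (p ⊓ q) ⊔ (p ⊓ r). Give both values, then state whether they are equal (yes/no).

e2; e11; no

q ⊔ r = e21, so p ⊓ (q ⊔ r) = e2 ⊓ e21 = e2.
p ⊓ q = e11 and p ⊓ r = e11, so (p ⊓ q) ⊔ (p ⊓ r) = e11 ⊔ e11 = e11.
Equal: no.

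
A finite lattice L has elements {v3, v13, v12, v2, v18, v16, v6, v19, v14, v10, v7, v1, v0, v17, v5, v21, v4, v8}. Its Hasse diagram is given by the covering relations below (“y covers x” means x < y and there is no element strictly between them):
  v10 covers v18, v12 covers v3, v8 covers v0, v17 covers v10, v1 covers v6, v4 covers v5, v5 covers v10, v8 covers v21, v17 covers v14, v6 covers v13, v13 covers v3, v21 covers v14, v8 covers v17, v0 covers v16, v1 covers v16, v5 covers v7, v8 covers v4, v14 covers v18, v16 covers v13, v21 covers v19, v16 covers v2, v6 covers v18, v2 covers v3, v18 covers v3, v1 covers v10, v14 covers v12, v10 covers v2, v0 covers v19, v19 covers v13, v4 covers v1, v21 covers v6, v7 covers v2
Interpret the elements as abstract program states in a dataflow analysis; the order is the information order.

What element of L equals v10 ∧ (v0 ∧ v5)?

v2

v0 ∧ v5 = v2
v10 ∧ v2 = v2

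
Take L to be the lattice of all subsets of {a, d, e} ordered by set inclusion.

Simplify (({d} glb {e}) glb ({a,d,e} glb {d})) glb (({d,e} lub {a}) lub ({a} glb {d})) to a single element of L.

{}

{d} ∧ {e} = {}
{a,d,e} ∧ {d} = {d}
{} ∧ {d} = {}
{d,e} ∨ {a} = {a,d,e}
{a} ∧ {d} = {}
{a,d,e} ∨ {} = {a,d,e}
{} ∧ {a,d,e} = {}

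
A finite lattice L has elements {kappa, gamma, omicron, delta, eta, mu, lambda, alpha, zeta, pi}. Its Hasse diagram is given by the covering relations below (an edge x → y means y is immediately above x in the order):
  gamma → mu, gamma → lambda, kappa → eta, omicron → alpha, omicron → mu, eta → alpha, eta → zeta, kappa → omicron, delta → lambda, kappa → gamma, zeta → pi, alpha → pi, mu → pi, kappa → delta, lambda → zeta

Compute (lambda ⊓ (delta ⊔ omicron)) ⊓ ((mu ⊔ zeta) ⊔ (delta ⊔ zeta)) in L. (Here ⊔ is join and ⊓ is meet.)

delta ∨ omicron = pi
lambda ∧ pi = lambda
mu ∨ zeta = pi
delta ∨ zeta = zeta
pi ∨ zeta = pi
lambda ∧ pi = lambda

lambda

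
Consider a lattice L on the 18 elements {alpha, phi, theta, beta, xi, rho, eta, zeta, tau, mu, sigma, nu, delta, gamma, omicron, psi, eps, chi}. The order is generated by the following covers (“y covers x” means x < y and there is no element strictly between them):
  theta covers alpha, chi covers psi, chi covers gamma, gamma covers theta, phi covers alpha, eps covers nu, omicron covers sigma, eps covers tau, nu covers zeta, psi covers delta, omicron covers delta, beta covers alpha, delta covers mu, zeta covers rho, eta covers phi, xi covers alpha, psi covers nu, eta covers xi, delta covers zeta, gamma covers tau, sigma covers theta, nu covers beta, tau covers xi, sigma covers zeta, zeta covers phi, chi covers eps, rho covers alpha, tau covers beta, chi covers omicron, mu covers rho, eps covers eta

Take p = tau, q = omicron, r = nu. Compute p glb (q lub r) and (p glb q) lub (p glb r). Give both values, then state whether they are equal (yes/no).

q lub r = chi, so p glb (q lub r) = tau glb chi = tau.
p glb q = alpha and p glb r = beta, so (p glb q) lub (p glb r) = alpha lub beta = beta.
Equal: no.

tau; beta; no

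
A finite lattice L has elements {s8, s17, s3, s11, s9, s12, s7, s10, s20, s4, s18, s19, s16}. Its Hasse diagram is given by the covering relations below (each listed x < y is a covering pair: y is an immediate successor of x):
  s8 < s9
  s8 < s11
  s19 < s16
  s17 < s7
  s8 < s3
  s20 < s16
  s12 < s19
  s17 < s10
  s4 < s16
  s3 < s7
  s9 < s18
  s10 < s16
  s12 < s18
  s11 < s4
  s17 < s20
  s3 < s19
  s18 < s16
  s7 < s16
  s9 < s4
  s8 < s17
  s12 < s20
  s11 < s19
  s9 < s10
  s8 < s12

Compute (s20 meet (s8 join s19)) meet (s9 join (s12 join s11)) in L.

s12

s8 ∨ s19 = s19
s20 ∧ s19 = s12
s12 ∨ s11 = s19
s9 ∨ s19 = s16
s12 ∧ s16 = s12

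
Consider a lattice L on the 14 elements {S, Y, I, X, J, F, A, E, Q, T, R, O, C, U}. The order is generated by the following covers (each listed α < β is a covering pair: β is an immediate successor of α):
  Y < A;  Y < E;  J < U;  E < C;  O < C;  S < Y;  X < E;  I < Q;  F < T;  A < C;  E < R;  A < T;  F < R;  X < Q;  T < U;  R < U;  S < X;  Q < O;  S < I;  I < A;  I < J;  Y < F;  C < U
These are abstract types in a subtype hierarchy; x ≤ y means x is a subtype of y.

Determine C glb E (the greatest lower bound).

Common lower bounds of {C, E}: E, S, X, Y.
The greatest among these is E.

E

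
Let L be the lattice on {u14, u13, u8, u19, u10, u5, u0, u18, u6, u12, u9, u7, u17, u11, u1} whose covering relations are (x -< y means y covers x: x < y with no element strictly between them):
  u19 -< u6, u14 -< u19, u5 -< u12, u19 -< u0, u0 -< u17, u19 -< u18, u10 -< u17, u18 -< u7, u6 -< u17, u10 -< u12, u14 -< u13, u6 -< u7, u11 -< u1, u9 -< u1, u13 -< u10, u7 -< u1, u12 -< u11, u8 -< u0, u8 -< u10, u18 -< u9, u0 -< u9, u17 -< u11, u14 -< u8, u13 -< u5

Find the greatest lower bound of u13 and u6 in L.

Common lower bounds of {u13, u6}: u14.
The greatest among these is u14.

u14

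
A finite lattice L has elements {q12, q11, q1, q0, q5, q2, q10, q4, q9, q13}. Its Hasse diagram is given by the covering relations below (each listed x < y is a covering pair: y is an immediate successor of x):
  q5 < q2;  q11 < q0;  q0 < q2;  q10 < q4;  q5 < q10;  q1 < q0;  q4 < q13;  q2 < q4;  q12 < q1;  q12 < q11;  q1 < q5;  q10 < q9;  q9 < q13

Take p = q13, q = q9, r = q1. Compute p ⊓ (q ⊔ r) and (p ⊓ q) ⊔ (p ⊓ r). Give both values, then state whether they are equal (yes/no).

q9; q9; yes

q ⊔ r = q9, so p ⊓ (q ⊔ r) = q13 ⊓ q9 = q9.
p ⊓ q = q9 and p ⊓ r = q1, so (p ⊓ q) ⊔ (p ⊓ r) = q9 ⊔ q1 = q9.
Equal: yes.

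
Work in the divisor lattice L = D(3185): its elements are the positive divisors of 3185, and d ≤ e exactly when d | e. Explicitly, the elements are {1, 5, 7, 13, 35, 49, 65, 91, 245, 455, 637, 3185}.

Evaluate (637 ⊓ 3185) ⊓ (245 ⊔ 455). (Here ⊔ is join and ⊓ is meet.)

637

637 ∧ 3185 = 637
245 ∨ 455 = 3185
637 ∧ 3185 = 637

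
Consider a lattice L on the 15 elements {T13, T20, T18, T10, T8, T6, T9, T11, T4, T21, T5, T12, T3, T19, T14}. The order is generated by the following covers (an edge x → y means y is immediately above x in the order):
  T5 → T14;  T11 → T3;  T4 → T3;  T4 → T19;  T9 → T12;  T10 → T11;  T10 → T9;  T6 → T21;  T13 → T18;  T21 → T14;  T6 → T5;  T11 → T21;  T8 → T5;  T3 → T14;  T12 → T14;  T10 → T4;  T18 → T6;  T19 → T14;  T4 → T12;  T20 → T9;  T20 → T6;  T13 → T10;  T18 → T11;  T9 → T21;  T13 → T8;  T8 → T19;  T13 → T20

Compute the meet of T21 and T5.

T6

Common lower bounds of {T21, T5}: T13, T18, T20, T6.
The greatest among these is T6.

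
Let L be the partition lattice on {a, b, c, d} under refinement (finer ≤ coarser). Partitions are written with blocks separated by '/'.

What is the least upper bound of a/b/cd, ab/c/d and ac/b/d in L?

abcd

The join of a/b/cd, ab/c/d, ac/b/d merges any blocks that overlap across the partitions, giving abcd.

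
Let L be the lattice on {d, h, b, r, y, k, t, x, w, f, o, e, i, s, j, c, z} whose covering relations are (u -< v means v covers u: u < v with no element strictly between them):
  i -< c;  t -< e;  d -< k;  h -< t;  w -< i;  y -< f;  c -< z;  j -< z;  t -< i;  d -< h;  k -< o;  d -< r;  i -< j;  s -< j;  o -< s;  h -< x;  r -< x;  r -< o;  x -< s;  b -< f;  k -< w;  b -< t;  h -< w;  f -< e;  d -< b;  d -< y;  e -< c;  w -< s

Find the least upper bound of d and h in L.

h

Common upper bounds of {d, h}: c, e, h, i, j, s, t, w, x, z.
The least among these is h.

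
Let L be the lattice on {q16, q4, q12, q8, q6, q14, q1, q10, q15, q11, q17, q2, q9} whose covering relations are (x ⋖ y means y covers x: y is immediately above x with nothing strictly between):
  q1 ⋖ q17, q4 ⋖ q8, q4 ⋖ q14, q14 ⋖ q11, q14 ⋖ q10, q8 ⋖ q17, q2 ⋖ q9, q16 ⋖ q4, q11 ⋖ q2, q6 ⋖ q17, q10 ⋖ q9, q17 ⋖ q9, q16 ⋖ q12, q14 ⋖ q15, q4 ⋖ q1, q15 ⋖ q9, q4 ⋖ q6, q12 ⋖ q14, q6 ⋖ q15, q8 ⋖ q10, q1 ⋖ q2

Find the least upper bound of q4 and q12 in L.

q14

Common upper bounds of {q4, q12}: q10, q11, q14, q15, q2, q9.
The least among these is q14.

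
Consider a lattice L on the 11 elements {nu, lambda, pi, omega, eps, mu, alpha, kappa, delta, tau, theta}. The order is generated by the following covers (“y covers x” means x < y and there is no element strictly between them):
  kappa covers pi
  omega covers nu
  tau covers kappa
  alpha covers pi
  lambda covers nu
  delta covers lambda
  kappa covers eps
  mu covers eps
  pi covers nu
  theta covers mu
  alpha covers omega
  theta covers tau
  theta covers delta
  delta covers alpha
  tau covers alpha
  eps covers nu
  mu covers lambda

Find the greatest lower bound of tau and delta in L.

alpha

Common lower bounds of {tau, delta}: alpha, nu, omega, pi.
The greatest among these is alpha.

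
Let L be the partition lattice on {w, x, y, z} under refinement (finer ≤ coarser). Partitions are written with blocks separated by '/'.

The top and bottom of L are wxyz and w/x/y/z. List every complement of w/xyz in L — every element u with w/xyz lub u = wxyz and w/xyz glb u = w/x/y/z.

Need u with w/xyz ∨ u = wxyz and w/xyz ∧ u = w/x/y/z.
Checking each element gives: wx/y/z, wy/x/z, wz/x/y.

wx/y/z, wy/x/z, wz/x/y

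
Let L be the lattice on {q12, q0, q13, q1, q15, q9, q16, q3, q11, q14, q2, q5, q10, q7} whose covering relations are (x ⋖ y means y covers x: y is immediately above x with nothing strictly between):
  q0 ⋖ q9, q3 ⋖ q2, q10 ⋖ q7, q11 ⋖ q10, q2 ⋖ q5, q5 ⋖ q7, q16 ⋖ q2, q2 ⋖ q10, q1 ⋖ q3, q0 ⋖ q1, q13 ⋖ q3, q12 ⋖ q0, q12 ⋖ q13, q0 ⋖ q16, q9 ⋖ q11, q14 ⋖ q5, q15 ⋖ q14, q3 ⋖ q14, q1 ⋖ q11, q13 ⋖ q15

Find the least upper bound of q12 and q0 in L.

Common upper bounds of {q12, q0}: q0, q1, q10, q11, q14, q16, q2, q3, q5, q7, q9.
The least among these is q0.

q0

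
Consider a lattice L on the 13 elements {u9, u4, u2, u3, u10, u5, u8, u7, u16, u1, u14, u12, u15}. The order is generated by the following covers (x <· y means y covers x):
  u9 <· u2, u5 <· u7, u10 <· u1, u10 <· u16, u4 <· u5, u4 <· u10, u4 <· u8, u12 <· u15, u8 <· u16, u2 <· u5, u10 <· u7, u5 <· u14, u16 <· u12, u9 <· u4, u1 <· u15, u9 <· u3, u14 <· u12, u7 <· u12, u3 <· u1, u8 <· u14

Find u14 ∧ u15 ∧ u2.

Common lower bounds of {u14, u15, u2}: u2, u9.
The greatest among these is u2.

u2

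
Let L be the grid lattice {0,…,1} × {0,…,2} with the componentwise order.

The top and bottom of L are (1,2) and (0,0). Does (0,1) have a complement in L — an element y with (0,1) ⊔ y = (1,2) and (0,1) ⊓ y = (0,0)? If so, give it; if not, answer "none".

none

For every candidate y, either (0,1) ∨ y ≠ (1,2) or (0,1) ∧ y ≠ (0,0); no complement exists.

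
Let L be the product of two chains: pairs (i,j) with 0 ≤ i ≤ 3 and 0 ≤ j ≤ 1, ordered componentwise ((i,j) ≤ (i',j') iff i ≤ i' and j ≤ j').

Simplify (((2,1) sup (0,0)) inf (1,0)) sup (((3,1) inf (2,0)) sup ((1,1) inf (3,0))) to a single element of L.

(2,1) ∨ (0,0) = (2,1)
(2,1) ∧ (1,0) = (1,0)
(3,1) ∧ (2,0) = (2,0)
(1,1) ∧ (3,0) = (1,0)
(2,0) ∨ (1,0) = (2,0)
(1,0) ∨ (2,0) = (2,0)

(2,0)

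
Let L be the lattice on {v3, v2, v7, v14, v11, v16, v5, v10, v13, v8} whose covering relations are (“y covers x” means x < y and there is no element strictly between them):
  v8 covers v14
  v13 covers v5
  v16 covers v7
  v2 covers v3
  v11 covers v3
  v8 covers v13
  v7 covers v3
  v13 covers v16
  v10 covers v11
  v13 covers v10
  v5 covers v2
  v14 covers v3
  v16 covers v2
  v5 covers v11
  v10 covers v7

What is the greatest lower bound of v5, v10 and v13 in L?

v11

Common lower bounds of {v5, v10, v13}: v11, v3.
The greatest among these is v11.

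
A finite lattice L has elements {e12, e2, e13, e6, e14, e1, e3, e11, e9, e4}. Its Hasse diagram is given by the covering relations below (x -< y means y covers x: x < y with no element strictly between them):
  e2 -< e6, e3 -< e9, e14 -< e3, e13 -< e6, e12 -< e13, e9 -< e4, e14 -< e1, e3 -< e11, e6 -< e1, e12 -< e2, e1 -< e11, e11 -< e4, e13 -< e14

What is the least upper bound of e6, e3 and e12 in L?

Common upper bounds of {e6, e3, e12}: e11, e4.
The least among these is e11.

e11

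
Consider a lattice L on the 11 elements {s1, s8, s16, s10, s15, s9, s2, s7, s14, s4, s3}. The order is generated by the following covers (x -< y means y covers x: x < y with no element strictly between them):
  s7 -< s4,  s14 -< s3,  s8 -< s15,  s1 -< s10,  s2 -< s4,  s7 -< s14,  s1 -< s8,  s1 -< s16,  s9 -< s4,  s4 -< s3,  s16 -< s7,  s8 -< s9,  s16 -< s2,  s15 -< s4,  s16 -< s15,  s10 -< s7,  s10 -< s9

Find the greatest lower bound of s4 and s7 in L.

s7

Common lower bounds of {s4, s7}: s1, s10, s16, s7.
The greatest among these is s7.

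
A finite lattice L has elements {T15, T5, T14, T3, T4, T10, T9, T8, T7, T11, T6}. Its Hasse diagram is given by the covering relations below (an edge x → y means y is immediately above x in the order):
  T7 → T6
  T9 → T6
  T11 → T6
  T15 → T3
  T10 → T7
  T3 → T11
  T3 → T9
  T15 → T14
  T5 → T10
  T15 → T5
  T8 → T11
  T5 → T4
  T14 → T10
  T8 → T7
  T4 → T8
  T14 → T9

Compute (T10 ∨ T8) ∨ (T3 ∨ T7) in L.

T6

T10 ∨ T8 = T7
T3 ∨ T7 = T6
T7 ∨ T6 = T6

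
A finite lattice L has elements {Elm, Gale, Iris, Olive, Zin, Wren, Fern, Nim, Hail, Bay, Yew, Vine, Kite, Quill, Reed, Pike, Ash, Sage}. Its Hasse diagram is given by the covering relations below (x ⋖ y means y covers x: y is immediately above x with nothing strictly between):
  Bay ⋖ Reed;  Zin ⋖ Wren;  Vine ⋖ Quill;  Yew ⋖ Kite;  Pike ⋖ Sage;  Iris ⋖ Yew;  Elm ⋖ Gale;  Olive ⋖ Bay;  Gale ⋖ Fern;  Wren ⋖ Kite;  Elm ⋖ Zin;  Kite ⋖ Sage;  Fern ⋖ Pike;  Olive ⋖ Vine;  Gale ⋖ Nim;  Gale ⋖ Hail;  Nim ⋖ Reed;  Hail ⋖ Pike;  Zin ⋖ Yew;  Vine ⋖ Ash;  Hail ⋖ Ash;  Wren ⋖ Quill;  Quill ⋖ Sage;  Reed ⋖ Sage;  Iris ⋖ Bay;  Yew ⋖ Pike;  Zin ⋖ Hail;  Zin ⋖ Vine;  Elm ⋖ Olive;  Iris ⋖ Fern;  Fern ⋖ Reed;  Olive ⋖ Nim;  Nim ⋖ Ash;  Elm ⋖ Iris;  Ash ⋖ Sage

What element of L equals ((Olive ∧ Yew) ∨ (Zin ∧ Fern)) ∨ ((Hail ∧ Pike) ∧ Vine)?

Zin

Olive ∧ Yew = Elm
Zin ∧ Fern = Elm
Elm ∨ Elm = Elm
Hail ∧ Pike = Hail
Hail ∧ Vine = Zin
Elm ∨ Zin = Zin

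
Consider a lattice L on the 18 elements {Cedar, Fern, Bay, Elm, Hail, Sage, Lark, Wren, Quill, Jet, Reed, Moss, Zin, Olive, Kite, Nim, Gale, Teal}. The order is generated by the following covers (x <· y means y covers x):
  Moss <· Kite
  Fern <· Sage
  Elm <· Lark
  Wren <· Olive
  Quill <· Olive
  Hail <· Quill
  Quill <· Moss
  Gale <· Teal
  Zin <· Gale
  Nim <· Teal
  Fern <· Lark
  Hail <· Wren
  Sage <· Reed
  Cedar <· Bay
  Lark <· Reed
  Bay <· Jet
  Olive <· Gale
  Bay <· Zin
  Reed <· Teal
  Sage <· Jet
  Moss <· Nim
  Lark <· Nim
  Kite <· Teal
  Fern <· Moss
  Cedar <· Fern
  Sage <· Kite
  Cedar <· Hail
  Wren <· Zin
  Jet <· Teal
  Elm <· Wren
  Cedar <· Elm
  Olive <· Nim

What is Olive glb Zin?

Wren

Common lower bounds of {Olive, Zin}: Cedar, Elm, Hail, Wren.
The greatest among these is Wren.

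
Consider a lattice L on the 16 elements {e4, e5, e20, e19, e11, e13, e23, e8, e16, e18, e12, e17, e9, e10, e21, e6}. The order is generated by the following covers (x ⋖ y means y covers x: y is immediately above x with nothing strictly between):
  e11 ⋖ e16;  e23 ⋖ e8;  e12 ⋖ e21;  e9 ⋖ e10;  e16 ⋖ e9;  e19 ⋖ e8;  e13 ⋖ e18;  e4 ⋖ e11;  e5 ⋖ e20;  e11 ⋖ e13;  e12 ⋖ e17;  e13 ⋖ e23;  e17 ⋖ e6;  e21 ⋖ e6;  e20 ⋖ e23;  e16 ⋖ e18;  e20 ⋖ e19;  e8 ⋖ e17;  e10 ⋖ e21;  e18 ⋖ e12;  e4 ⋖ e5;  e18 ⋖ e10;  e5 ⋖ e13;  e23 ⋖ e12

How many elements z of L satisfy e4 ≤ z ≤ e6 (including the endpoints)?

16

The interval [e4, e6] = {e10, e11, e12, e13, e16, e17, e18, e19, e20, e21, e23, e4, e5, e6, e8, e9}, which has 16 elements.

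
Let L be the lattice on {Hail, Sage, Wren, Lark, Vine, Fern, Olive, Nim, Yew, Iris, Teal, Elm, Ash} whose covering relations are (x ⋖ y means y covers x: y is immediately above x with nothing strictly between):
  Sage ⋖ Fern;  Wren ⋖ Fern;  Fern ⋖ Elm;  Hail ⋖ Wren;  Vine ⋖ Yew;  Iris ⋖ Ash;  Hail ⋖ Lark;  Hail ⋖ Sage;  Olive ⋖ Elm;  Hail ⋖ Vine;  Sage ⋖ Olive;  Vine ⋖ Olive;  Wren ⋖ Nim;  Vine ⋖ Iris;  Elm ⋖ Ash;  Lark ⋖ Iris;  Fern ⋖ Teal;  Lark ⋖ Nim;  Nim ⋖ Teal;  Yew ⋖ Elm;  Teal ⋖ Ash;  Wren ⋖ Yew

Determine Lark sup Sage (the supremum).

Teal

Common upper bounds of {Lark, Sage}: Ash, Teal.
The least among these is Teal.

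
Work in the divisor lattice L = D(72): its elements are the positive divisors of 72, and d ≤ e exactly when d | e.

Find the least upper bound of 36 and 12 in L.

36

In the divisibility order, the join is the least common multiple: lcm(36, 12) = 36.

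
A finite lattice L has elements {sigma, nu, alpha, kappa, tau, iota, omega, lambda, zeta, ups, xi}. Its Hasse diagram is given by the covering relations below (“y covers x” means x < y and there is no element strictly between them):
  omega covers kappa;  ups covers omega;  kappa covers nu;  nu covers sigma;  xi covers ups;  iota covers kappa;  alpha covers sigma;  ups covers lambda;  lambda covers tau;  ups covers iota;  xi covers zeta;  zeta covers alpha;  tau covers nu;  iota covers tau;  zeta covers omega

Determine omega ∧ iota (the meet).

kappa

Common lower bounds of {omega, iota}: kappa, nu, sigma.
The greatest among these is kappa.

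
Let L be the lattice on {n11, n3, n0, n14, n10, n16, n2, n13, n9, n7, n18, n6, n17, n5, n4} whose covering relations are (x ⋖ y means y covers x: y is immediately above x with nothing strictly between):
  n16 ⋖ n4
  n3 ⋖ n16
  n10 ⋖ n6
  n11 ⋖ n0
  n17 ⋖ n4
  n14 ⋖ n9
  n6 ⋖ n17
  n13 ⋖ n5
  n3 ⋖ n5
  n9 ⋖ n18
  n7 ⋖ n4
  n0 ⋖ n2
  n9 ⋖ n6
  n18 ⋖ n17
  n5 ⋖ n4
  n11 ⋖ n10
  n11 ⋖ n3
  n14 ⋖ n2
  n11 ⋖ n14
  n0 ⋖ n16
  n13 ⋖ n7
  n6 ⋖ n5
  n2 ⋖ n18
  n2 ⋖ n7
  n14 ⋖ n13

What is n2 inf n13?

n14

Common lower bounds of {n2, n13}: n11, n14.
The greatest among these is n14.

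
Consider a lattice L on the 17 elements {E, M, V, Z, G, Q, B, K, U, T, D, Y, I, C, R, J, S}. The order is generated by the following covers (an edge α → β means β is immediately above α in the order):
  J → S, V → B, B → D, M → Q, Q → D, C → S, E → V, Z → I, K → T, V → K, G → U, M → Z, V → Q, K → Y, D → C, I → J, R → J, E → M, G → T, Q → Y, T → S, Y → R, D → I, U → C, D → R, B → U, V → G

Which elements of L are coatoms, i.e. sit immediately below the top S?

The coatoms are exactly the elements covered by S: C, J, T.

C, J, T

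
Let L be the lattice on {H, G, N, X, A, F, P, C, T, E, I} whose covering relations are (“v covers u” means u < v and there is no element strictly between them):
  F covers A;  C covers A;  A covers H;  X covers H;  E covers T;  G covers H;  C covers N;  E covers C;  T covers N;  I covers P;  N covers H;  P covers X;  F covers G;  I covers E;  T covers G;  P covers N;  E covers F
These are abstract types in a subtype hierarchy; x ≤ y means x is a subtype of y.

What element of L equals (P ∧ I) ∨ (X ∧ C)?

P

P ∧ I = P
X ∧ C = H
P ∨ H = P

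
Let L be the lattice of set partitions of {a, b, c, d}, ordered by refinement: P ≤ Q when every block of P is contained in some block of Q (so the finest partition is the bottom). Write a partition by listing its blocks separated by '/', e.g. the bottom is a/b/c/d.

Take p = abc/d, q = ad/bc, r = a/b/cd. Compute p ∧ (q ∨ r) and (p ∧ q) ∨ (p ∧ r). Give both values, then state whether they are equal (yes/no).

abc/d; a/bc/d; no

q ∨ r = abcd, so p ∧ (q ∨ r) = abc/d ∧ abcd = abc/d.
p ∧ q = a/bc/d and p ∧ r = a/b/c/d, so (p ∧ q) ∨ (p ∧ r) = a/bc/d ∨ a/b/c/d = a/bc/d.
Equal: no.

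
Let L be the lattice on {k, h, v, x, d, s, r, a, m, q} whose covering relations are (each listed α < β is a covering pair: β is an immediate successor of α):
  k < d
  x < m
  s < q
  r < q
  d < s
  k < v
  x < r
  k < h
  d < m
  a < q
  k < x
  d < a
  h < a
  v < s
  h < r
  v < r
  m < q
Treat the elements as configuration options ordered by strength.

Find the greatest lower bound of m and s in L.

d

Common lower bounds of {m, s}: d, k.
The greatest among these is d.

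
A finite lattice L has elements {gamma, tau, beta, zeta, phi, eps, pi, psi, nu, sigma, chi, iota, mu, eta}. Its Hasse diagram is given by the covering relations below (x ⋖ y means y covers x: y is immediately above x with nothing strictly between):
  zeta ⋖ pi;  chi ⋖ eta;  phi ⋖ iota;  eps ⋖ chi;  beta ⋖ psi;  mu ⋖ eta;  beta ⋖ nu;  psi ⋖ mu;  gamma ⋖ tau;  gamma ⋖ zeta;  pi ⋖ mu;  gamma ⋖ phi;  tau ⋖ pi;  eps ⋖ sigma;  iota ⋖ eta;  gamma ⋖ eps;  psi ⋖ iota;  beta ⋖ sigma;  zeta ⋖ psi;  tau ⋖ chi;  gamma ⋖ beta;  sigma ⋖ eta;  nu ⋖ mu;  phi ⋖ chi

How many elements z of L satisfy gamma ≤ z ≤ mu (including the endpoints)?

8

The interval [gamma, mu] = {beta, gamma, mu, nu, pi, psi, tau, zeta}, which has 8 elements.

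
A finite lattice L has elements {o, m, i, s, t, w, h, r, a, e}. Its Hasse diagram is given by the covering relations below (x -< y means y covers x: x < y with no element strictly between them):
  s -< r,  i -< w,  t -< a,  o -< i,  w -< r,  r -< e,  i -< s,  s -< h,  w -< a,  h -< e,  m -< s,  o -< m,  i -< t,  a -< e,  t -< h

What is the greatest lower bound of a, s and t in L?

i

Common lower bounds of {a, s, t}: i, o.
The greatest among these is i.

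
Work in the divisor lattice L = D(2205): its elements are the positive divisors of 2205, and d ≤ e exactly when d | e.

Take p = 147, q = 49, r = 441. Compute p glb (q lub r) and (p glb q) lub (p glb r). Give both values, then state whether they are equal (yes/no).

q lub r = 441, so p glb (q lub r) = 147 glb 441 = 147.
p glb q = 49 and p glb r = 147, so (p glb q) lub (p glb r) = 49 lub 147 = 147.
Equal: yes.

147; 147; yes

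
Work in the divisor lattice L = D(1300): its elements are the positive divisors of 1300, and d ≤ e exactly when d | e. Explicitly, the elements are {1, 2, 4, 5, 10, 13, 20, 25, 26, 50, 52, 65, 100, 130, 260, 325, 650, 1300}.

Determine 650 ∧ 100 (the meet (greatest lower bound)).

50

In the divisibility order, the meet is the greatest common divisor: gcd(650, 100) = 50.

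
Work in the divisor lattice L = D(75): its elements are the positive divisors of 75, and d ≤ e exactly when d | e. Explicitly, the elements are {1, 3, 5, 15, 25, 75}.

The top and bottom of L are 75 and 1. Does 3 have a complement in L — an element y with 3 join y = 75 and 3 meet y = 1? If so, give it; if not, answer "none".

25

Need y with 3 ∨ y = 75 and 3 ∧ y = 1.
Checking each element gives: 25.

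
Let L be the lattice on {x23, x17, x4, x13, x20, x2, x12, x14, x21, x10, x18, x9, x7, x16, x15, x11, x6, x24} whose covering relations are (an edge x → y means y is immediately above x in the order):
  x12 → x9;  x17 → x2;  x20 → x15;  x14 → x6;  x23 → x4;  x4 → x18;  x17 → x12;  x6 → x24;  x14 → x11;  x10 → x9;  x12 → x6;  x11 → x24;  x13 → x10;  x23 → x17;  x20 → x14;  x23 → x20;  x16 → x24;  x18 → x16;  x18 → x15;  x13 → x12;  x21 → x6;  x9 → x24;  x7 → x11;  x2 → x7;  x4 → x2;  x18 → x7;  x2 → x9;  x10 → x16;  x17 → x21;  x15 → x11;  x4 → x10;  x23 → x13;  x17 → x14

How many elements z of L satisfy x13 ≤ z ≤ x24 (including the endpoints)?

7

The interval [x13, x24] = {x10, x12, x13, x16, x24, x6, x9}, which has 7 elements.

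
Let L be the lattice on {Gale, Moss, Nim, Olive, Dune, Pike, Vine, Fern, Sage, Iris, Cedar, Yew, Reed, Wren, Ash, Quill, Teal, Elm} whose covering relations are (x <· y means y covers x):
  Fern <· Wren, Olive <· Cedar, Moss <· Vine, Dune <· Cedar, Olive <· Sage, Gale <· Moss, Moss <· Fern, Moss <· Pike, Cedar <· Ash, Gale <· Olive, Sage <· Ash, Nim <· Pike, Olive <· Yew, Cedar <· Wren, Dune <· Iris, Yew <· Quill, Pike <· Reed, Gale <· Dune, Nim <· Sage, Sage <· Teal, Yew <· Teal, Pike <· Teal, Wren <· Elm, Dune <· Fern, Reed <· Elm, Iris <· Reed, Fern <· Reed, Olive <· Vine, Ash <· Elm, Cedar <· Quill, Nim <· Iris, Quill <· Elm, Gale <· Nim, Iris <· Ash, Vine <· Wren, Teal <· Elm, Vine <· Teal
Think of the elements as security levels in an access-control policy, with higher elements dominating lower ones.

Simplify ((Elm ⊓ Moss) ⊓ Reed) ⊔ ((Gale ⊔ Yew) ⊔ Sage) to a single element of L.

Elm ∧ Moss = Moss
Moss ∧ Reed = Moss
Gale ∨ Yew = Yew
Yew ∨ Sage = Teal
Moss ∨ Teal = Teal

Teal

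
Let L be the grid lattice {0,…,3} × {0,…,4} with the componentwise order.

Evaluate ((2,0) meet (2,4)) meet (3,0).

(2,0)

(2,0) ∧ (2,4) = (2,0)
(2,0) ∧ (3,0) = (2,0)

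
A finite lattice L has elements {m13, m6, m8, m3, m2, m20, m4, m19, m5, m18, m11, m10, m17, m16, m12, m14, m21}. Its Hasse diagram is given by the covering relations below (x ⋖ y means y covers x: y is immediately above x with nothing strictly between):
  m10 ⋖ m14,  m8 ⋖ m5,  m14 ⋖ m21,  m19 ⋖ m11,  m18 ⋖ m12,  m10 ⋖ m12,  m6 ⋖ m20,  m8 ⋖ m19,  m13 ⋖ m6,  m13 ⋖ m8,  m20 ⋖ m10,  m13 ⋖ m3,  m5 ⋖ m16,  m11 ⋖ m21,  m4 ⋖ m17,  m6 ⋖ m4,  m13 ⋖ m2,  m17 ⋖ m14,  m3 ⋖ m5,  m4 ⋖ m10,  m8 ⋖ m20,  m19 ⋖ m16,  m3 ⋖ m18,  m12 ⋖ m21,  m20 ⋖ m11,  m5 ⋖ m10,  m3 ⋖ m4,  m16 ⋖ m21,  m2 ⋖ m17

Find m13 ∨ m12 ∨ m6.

m12

Common upper bounds of {m13, m12, m6}: m12, m21.
The least among these is m12.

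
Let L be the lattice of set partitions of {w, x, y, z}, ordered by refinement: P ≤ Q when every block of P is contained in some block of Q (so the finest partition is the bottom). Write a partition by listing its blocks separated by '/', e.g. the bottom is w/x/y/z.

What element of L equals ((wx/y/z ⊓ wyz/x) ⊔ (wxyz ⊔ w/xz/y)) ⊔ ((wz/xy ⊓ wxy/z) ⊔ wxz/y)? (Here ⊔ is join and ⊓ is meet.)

wx/y/z ∧ wyz/x = w/x/y/z
wxyz ∨ w/xz/y = wxyz
w/x/y/z ∨ wxyz = wxyz
wz/xy ∧ wxy/z = w/xy/z
w/xy/z ∨ wxz/y = wxyz
wxyz ∨ wxyz = wxyz

wxyz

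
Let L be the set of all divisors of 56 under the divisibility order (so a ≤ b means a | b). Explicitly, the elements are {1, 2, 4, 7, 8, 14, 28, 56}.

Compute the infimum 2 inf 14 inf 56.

2

In the divisibility order, the meet is the greatest common divisor: gcd(2, 14, 56) = 2.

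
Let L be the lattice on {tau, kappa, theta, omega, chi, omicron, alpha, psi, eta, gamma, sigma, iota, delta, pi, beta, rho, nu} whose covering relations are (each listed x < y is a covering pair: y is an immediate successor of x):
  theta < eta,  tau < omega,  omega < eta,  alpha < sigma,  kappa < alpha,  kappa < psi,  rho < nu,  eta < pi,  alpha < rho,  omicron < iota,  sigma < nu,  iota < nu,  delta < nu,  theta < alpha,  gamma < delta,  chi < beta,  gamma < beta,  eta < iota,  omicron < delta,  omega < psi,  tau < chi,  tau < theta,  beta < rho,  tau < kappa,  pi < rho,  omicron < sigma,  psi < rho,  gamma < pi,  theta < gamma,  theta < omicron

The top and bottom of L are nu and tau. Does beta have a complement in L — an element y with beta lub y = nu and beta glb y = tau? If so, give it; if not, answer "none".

none

For every candidate y, either beta ∨ y ≠ nu or beta ∧ y ≠ tau; no complement exists.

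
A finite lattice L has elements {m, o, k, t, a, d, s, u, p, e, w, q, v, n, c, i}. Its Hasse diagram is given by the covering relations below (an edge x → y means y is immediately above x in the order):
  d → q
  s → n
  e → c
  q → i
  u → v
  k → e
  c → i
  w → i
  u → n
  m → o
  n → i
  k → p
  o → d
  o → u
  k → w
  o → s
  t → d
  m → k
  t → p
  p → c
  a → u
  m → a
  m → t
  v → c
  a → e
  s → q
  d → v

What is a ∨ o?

Common upper bounds of {a, o}: c, i, n, u, v.
The least among these is u.

u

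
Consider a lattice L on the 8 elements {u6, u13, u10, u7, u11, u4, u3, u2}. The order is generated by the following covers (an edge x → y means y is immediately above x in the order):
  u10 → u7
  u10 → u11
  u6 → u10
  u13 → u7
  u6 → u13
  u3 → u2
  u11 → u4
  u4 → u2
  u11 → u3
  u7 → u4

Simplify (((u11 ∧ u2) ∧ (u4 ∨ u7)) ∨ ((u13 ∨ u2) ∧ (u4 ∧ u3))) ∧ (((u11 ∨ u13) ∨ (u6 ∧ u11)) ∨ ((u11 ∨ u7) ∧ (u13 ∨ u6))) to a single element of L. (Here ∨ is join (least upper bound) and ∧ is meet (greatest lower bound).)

u11

u11 ∧ u2 = u11
u4 ∨ u7 = u4
u11 ∧ u4 = u11
u13 ∨ u2 = u2
u4 ∧ u3 = u11
u2 ∧ u11 = u11
u11 ∨ u11 = u11
u11 ∨ u13 = u4
u6 ∧ u11 = u6
u4 ∨ u6 = u4
u11 ∨ u7 = u4
u13 ∨ u6 = u13
u4 ∧ u13 = u13
u4 ∨ u13 = u4
u11 ∧ u4 = u11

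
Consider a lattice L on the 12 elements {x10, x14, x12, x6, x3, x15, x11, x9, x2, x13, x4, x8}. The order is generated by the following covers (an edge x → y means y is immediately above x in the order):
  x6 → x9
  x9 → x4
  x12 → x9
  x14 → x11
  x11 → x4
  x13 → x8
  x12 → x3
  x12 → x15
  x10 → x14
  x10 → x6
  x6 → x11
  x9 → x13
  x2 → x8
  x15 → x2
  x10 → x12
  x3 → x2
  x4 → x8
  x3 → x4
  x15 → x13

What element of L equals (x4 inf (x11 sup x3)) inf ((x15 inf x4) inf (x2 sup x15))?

x11 ∨ x3 = x4
x4 ∧ x4 = x4
x15 ∧ x4 = x12
x2 ∨ x15 = x2
x12 ∧ x2 = x12
x4 ∧ x12 = x12

x12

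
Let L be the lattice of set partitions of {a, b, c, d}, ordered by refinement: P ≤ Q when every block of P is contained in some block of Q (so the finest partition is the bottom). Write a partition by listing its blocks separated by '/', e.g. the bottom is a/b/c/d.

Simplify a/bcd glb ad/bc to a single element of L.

a/bc/d

a/bcd ∧ ad/bc = a/bc/d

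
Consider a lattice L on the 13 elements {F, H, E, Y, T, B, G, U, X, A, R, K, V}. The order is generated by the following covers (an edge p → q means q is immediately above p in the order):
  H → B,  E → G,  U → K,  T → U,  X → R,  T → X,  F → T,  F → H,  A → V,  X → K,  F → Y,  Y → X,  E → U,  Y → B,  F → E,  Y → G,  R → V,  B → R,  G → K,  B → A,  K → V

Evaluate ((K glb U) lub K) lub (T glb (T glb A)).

K

K ∧ U = U
U ∨ K = K
T ∧ A = F
T ∧ F = F
K ∨ F = K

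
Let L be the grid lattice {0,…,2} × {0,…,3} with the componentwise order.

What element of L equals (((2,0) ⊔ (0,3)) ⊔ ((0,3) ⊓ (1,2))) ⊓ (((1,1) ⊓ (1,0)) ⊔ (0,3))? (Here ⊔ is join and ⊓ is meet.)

(1,3)

(2,0) ∨ (0,3) = (2,3)
(0,3) ∧ (1,2) = (0,2)
(2,3) ∨ (0,2) = (2,3)
(1,1) ∧ (1,0) = (1,0)
(1,0) ∨ (0,3) = (1,3)
(2,3) ∧ (1,3) = (1,3)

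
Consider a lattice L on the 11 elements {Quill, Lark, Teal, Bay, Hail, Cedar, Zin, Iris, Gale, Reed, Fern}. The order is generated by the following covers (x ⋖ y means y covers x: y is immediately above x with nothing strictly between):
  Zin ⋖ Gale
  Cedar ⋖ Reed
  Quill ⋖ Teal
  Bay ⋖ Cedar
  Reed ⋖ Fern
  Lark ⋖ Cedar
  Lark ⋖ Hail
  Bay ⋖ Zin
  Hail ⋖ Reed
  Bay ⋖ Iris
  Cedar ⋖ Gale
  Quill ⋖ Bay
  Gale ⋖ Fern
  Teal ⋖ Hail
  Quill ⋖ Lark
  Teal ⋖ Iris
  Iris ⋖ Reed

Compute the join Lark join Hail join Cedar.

Reed

Common upper bounds of {Lark, Hail, Cedar}: Fern, Reed.
The least among these is Reed.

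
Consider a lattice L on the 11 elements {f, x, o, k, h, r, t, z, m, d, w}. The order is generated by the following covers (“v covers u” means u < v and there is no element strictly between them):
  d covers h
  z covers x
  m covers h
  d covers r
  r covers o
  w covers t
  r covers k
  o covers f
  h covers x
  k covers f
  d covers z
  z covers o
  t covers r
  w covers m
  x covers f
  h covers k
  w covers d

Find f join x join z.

z

Common upper bounds of {f, x, z}: d, w, z.
The least among these is z.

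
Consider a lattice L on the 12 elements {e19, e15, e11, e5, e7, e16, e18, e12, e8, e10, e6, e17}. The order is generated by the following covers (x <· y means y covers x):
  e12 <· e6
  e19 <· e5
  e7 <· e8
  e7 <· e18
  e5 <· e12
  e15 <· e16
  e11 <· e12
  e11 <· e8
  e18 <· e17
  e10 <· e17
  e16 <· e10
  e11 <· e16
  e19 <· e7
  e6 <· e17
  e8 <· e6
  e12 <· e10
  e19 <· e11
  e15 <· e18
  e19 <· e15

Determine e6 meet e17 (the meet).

Common lower bounds of {e6, e17}: e11, e12, e19, e5, e6, e7, e8.
The greatest among these is e6.

e6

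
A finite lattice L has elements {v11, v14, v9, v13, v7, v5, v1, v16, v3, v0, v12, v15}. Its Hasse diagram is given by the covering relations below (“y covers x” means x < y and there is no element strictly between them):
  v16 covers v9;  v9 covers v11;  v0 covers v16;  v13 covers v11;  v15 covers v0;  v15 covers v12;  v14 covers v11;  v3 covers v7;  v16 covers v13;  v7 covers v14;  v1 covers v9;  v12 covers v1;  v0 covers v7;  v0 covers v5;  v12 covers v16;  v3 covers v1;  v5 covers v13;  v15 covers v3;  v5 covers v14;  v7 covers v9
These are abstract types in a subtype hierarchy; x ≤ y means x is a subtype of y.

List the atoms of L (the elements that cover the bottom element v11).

v13, v14, v9

The atoms are exactly the elements that cover v11: v13, v14, v9.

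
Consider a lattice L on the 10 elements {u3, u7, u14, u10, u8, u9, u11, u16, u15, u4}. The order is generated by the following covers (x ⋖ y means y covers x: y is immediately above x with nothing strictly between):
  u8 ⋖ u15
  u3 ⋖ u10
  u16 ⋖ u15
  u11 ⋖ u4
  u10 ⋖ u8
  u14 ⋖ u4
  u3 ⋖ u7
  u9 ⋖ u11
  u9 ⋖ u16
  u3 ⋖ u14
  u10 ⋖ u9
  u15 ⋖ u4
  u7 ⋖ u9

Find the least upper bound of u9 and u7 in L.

Common upper bounds of {u9, u7}: u11, u15, u16, u4, u9.
The least among these is u9.

u9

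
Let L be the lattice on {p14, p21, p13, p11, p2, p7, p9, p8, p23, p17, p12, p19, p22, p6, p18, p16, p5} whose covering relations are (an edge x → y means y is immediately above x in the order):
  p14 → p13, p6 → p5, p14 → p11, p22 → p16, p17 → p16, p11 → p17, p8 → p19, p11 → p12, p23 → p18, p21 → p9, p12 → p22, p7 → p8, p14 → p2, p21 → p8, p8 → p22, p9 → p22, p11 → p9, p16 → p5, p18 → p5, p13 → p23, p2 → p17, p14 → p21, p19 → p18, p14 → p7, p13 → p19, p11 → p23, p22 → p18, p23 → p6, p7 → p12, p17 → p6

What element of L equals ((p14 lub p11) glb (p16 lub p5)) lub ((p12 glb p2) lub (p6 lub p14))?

p14 ∨ p11 = p11
p16 ∨ p5 = p5
p11 ∧ p5 = p11
p12 ∧ p2 = p14
p6 ∨ p14 = p6
p14 ∨ p6 = p6
p11 ∨ p6 = p6

p6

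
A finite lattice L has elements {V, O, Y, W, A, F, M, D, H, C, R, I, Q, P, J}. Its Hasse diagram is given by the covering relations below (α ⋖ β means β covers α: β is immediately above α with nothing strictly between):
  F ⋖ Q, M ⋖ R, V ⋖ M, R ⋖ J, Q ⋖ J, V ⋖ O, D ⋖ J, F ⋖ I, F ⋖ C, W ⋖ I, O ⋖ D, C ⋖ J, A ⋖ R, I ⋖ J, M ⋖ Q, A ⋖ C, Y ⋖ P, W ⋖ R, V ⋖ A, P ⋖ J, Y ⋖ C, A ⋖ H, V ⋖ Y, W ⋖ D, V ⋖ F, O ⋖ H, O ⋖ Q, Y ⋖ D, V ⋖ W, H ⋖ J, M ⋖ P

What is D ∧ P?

Common lower bounds of {D, P}: V, Y.
The greatest among these is Y.

Y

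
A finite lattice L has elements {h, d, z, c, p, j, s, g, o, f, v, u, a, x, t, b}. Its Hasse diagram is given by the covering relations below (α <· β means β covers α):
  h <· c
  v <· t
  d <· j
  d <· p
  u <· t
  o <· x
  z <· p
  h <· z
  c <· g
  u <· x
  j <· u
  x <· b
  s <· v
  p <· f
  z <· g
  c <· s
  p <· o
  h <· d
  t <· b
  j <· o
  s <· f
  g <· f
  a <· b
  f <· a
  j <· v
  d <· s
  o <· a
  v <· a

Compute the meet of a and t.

Common lower bounds of {a, t}: c, d, h, j, s, v.
The greatest among these is v.

v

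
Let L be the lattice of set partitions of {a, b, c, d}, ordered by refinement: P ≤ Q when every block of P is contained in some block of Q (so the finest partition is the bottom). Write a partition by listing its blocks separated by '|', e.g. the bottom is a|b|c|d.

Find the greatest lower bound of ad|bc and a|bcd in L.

a|bc|d

The meet (common refinement) of ad|bc and a|bcd intersects blocks pairwise, giving a|bc|d.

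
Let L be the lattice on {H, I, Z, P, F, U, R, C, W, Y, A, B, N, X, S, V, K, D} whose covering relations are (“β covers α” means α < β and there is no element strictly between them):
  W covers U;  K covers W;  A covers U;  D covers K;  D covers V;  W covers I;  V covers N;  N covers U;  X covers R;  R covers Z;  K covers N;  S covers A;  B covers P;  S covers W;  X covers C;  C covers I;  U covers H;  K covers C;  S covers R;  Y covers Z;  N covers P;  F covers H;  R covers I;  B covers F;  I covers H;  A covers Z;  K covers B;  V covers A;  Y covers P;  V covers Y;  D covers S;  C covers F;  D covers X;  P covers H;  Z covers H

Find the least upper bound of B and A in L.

D

Common upper bounds of {B, A}: D.
The least among these is D.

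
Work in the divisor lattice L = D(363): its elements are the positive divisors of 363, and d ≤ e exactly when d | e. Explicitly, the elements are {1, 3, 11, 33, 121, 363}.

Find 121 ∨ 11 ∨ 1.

121

In the divisibility order, the join is the least common multiple: lcm(121, 11, 1) = 121.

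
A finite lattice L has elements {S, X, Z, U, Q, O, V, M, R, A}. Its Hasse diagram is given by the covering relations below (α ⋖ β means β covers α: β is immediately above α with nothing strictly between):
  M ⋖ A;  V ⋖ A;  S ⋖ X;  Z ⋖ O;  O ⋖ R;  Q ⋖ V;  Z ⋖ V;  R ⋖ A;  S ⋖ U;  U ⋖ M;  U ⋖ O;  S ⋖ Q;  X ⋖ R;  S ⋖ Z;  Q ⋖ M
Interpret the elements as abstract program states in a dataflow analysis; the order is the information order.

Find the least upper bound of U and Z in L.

O

Common upper bounds of {U, Z}: A, O, R.
The least among these is O.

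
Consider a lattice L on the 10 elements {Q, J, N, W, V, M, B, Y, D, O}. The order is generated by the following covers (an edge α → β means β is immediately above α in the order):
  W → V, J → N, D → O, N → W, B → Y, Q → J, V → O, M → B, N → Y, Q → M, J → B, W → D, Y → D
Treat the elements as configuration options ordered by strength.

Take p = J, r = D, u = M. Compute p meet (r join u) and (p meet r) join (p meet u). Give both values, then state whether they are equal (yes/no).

r join u = D, so p meet (r join u) = J meet D = J.
p meet r = J and p meet u = Q, so (p meet r) join (p meet u) = J join Q = J.
Equal: yes.

J; J; yes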